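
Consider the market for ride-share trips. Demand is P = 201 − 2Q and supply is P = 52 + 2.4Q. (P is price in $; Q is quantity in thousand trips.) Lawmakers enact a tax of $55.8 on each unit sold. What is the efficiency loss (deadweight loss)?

Competitive equilibrium: 201 − 2Q = 52 + 2.4Q → Q* = 33.8636, P* = 133.2727.
With the tax, the buyer price exceeds the seller price by 55.8: (201 − 2Q) − (52 + 2.4Q) = 55.8 → Q' = 21.1818.
ΔQ = 33.8636 − 21.1818 = 12.6818; the wedge equals the tax, 55.8.
The triangle = ½ × 12.6818 × 55.8 = $353.82 thousand.

$353.82 thousand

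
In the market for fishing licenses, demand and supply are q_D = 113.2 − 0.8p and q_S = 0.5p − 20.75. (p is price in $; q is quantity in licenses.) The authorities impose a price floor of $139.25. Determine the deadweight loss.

$1363.73

In inverse form: demand p = 141.5 − 1.25q, supply p = 41.5 + 2q.
Competitive equilibrium: 141.5 − 1.25q = 41.5 + 2q → q* = 30.7692, p* = 103.0385.
At the floor p = 139.25, quantity demanded = (141.5 − 139.25)/1.25 = 1.8.
Sellers' marginal cost at q' = 1.8: 41.5 + 2·1.8 = 45.1.
Δq = 30.7692 − 1.8 = 28.9692; wedge = 139.25 − 45.1 = 94.15.
The triangle = ½ × 28.9692 × 94.15 = $1363.73.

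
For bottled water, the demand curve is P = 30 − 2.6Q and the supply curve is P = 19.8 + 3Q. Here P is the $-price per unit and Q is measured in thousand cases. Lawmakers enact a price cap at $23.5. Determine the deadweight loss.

Competitive equilibrium: 30 − 2.6Q = 19.8 + 3Q → Q* = 1.8214, P* = 25.2643.
At the ceiling P = 23.5, quantity supplied = (23.5 − 19.8)/3 = 1.2333.
Willingness to pay at Q' = 1.2333: 30 − 2.6·1.2333 = 26.7934.
ΔQ = 1.8214 − 1.2333 = 0.5881; wedge = 26.7934 − 23.5 = 3.2934.
The triangle = ½ × 0.5881 × 3.2934 = $0.97 thousand.

$0.97 thousand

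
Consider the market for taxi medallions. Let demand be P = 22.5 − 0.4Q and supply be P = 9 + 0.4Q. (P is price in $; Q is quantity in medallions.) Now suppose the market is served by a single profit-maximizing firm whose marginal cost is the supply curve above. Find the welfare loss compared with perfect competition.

Competitive equilibrium: 22.5 − 0.4Q = 9 + 0.4Q → Q* = 16.875, P* = 15.75.
Marginal revenue: MR = 22.5 − 0.8Q. Set MR = MC: 22.5 − 0.8Q = 9 + 0.4Q → Q_m = 11.25.
Price P_m = 22.5 − 0.4·11.25 = 18; MC(Q_m) = 9 + 0.4·11.25 = 13.5.
Competitive Q* = 16.875, so ΔQ = 5.625; wedge = 18 − 13.5 = 4.5.
DWL = ½ × 5.625 × 4.5 = $12.66.

$12.66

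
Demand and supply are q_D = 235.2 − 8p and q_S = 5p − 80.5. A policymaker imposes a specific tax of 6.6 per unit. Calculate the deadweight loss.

67.02

In inverse form: demand p = 29.4 − 0.125q, supply p = 16.1 + 0.2q.
Competitive equilibrium: 29.4 − 0.125q = 16.1 + 0.2q → q* = 40.9231, p* = 24.2846.
With the tax, the buyer price exceeds the seller price by 6.6: (29.4 − 0.125q) − (16.1 + 0.2q) = 6.6 → q' = 20.6154.
Δq = 40.9231 − 20.6154 = 20.3077; the wedge equals the tax, 6.6.
Deadweight loss = ½ × 20.3077 × 6.6 = 67.02.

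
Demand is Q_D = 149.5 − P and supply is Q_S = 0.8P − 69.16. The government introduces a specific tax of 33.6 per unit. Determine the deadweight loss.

In inverse form: demand P = 149.5 − Q, supply P = 86.45 + 1.25Q.
Competitive equilibrium: 149.5 − Q = 86.45 + 1.25Q → Q* = 28.0222, P* = 121.4778.
With the tax, the buyer price exceeds the seller price by 33.6: (149.5 − Q) − (86.45 + 1.25Q) = 33.6 → Q' = 13.0889.
ΔQ = 28.0222 − 13.0889 = 14.9333; the wedge equals the tax, 33.6.
Deadweight loss = ½ × 14.9333 × 33.6 = 250.88.

250.88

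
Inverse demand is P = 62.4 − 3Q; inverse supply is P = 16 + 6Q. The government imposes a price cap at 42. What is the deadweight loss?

Competitive equilibrium: 62.4 − 3Q = 16 + 6Q → Q* = 5.1556, P* = 46.9333.
At the ceiling P = 42, quantity supplied = (42 − 16)/6 = 4.3333.
Willingness to pay at Q' = 4.3333: 62.4 − 3·4.3333 = 49.4001.
ΔQ = 5.1556 − 4.3333 = 0.8223; wedge = 49.4001 − 42 = 7.4001.
The triangle = ½ × 0.8223 × 7.4001 = 3.04.

3.04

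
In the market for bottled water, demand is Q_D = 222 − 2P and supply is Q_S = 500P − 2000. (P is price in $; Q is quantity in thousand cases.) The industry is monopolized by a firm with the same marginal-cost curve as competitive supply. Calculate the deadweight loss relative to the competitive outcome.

In inverse form: demand P = 111 − 0.5Q, supply P = 4 + 0.002Q.
Competitive equilibrium: 111 − 0.5Q = 4 + 0.002Q → Q* = 213.1474, P* = 4.4263.
Marginal revenue: MR = 111 − Q. Set MR = MC: 111 − Q = 4 + 0.002Q → Q_m = 106.7864.
Price P_m = 111 − 0.5·106.7864 = 57.6068; MC(Q_m) = 4 + 0.002·106.7864 = 4.2136.
Competitive Q* = 213.1474, so ΔQ = 106.361; wedge = 57.6068 − 4.2136 = 53.3932.
Deadweight loss = ½ × 106.361 × 53.3932 = $2839.48 thousand.

$2839.48 thousand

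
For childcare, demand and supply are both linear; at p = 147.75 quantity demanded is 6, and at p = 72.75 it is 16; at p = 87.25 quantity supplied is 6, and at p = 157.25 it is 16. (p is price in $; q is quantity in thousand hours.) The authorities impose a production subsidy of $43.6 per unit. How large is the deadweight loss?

$65.55 thousand

Demand slope = (72.75 − 147.75)/(16 − 6) = −7.5, so p = 192.75 − 7.5q.
Supply slope = (157.25 − 87.25)/(16 − 6) = 7, so p = 45.25 + 7q.
Competitive equilibrium: 192.75 − 7.5q = 45.25 + 7q → q* = 10.1724, p* = 116.4569.
The subsidy lowers effective supply by 43.6: p = 1.65 + 7q.
New quantity: 192.75 − 7.5q = 1.65 + 7q → q' = 13.1793.
Overproduction Δq = 13.1793 − 10.1724 = 3.0069; wedge = subsidy = 43.6.
Welfare loss = ½ × 3.0069 × 43.6 = $65.55 thousand.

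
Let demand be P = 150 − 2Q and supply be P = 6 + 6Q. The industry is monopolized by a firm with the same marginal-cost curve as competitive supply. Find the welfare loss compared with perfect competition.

51.84

Competitive equilibrium: 150 − 2Q = 6 + 6Q → Q* = 18, P* = 114.
Marginal revenue: MR = 150 − 4Q. Set MR = MC: 150 − 4Q = 6 + 6Q → Q_m = 14.4.
Price P_m = 150 − 2·14.4 = 121.2; MC(Q_m) = 6 + 6·14.4 = 92.4.
Competitive Q* = 18, so ΔQ = 3.6; wedge = 121.2 − 92.4 = 28.8.
DWL = ½ × 3.6 × 28.8 = 51.84.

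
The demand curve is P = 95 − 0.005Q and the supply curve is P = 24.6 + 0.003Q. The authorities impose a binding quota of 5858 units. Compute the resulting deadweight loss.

34621.456

Competitive equilibrium: 95 − 0.005Q = 24.6 + 0.003Q → Q* = 8800, P* = 51.
At Q = 5858: demand price = 95 − 0.005·5858 = 65.71; supply price = 24.6 + 0.003·5858 = 42.174.
ΔQ = 8800 − 5858 = 2942; wedge = 65.71 − 42.174 = 23.536.
The triangle = ½ × 2942 × 23.536 = 34621.456.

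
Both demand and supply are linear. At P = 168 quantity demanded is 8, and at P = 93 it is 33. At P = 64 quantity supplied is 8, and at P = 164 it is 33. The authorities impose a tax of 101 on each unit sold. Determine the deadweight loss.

728.64

Demand slope = (93 − 168)/(33 − 8) = −3, so P = 192 − 3Q.
Supply slope = (164 − 64)/(33 − 8) = 4, so P = 32 + 4Q.
Competitive equilibrium: 192 − 3Q = 32 + 4Q → Q* = 22.8571, P* = 123.4286.
With the tax, the buyer price exceeds the seller price by 101: (192 − 3Q) − (32 + 4Q) = 101 → Q' = 8.4286.
ΔQ = 22.8571 − 8.4286 = 14.4285; the wedge equals the tax, 101.
Deadweight loss = ½ × 14.4285 × 101 = 728.64.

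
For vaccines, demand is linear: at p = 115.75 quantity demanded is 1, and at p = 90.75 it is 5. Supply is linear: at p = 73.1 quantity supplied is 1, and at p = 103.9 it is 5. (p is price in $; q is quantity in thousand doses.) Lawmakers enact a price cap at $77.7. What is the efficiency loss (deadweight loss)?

Demand slope = (90.75 − 115.75)/(5 − 1) = −6.25, so p = 122 − 6.25q.
Supply slope = (103.9 − 73.1)/(5 − 1) = 7.7, so p = 65.4 + 7.7q.
Competitive equilibrium: 122 − 6.25q = 65.4 + 7.7q → q* = 4.0573, p* = 96.6416.
At the ceiling p = 77.7, quantity supplied = (77.7 − 65.4)/7.7 = 1.5974.
Willingness to pay at q' = 1.5974: 122 − 6.25·1.5974 = 112.0163.
Δq = 4.0573 − 1.5974 = 2.4599; wedge = 112.0163 − 77.7 = 34.3163.
Deadweight loss = ½ × 2.4599 × 34.3163 = $42.21 thousand.

$42.21 thousand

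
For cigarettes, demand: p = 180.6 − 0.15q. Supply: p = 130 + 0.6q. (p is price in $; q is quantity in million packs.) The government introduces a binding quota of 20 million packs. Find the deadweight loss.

$844.91 million

Competitive equilibrium: 180.6 − 0.15q = 130 + 0.6q → q* = 67.4667, p* = 170.48.
At q = 20: demand price = 180.6 − 0.15·20 = 177.6; supply price = 130 + 0.6·20 = 142.
Δq = 67.4667 − 20 = 47.4667; wedge = 177.6 − 142 = 35.6.
Welfare loss = ½ × 47.4667 × 35.6 = $844.91 million.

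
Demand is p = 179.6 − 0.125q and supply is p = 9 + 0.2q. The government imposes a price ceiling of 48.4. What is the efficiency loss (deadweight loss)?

17474.20

Competitive equilibrium: 179.6 − 0.125q = 9 + 0.2q → q* = 524.9231, p* = 113.9846.
At the ceiling p = 48.4, quantity supplied = (48.4 − 9)/0.2 = 197.
Willingness to pay at q' = 197: 179.6 − 0.125·197 = 154.975.
Δq = 524.9231 − 197 = 327.9231; wedge = 154.975 − 48.4 = 106.575.
Welfare loss = ½ × 327.9231 × 106.575 = 17474.20.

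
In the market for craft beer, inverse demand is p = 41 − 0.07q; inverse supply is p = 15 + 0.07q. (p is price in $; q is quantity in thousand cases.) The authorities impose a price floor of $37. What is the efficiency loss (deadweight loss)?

Competitive equilibrium: 41 − 0.07q = 15 + 0.07q → q* = 185.7143, p* = 28.
At the floor p = 37, quantity demanded = (41 − 37)/0.07 = 57.1429.
Sellers' marginal cost at q' = 57.1429: 15 + 0.07·57.1429 = 19.
Δq = 185.7143 − 57.1429 = 128.5714; wedge = 37 − 19 = 18.
Deadweight loss = ½ × 128.5714 × 18 = $1157.14 thousand.

$1157.14 thousand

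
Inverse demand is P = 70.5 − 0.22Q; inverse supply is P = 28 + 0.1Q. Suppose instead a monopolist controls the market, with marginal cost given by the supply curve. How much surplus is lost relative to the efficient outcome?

Competitive equilibrium: 70.5 − 0.22Q = 28 + 0.1Q → Q* = 132.8125, P* = 41.2813.
Marginal revenue: MR = 70.5 − 0.44Q. Set MR = MC: 70.5 − 0.44Q = 28 + 0.1Q → Q_m = 78.7037.
Price P_m = 70.5 − 0.22·78.7037 = 53.1852; MC(Q_m) = 28 + 0.1·78.7037 = 35.8704.
Competitive Q* = 132.8125, so ΔQ = 54.1088; wedge = 53.1852 − 35.8704 = 17.3148.
Deadweight loss = ½ × 54.1088 × 17.3148 = 468.44.

468.44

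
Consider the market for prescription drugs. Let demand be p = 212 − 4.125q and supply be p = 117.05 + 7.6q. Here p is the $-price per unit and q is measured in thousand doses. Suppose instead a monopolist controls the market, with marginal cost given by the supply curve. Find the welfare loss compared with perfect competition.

$26.04 thousand

Competitive equilibrium: 212 − 4.125q = 117.05 + 7.6q → q* = 8.0981, p* = 178.5954.
Marginal revenue: MR = 212 − 8.25q. Set MR = MC: 212 − 8.25q = 117.05 + 7.6q → q_m = 5.9905.
Price p_m = 212 − 4.125·5.9905 = 187.2892; MC(q_m) = 117.05 + 7.6·5.9905 = 162.5778.
Competitive q* = 8.0981, so Δq = 2.1076; wedge = 187.2892 − 162.5778 = 24.7114.
Deadweight loss = ½ × 2.1076 × 24.7114 = $26.04 thousand.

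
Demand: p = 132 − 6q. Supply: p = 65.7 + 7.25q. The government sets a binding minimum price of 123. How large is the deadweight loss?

81.33

Competitive equilibrium: 132 − 6q = 65.7 + 7.25q → q* = 5.0038, p* = 101.9774.
At the floor p = 123, quantity demanded = (132 − 123)/6 = 1.5.
Sellers' marginal cost at q' = 1.5: 65.7 + 7.25·1.5 = 76.575.
Δq = 5.0038 − 1.5 = 3.5038; wedge = 123 − 76.575 = 46.425.
DWL = ½ × 3.5038 × 46.425 = 81.33.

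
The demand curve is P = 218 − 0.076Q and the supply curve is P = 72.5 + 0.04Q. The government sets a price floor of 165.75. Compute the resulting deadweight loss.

Competitive equilibrium: 218 − 0.076Q = 72.5 + 0.04Q → Q* = 1254.3103, P* = 122.6724.
At the floor P = 165.75, quantity demanded = (218 − 165.75)/0.076 = 687.5.
Sellers' marginal cost at Q' = 687.5: 72.5 + 0.04·687.5 = 100.
ΔQ = 1254.3103 − 687.5 = 566.8103; wedge = 165.75 − 100 = 65.75.
Deadweight loss = ½ × 566.8103 × 65.75 = 18633.89.

18633.89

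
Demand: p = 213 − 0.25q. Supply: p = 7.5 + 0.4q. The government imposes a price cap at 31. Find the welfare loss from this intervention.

21533.44

Competitive equilibrium: 213 − 0.25q = 7.5 + 0.4q → q* = 316.1538, p* = 133.9615.
At the ceiling p = 31, quantity supplied = (31 − 7.5)/0.4 = 58.75.
Willingness to pay at q' = 58.75: 213 − 0.25·58.75 = 198.3125.
Δq = 316.1538 − 58.75 = 257.4038; wedge = 198.3125 − 31 = 167.3125.
Welfare loss = ½ × 257.4038 × 167.3125 = 21533.44.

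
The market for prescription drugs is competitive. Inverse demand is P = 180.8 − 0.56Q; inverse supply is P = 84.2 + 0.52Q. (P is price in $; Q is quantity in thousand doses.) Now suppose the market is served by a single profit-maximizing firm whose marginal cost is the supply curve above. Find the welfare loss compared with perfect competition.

$503.72 thousand

Competitive equilibrium: 180.8 − 0.56Q = 84.2 + 0.52Q → Q* = 89.4444, P* = 130.7111.
Marginal revenue: MR = 180.8 − 1.12Q. Set MR = MC: 180.8 − 1.12Q = 84.2 + 0.52Q → Q_m = 58.9024.
Price P_m = 180.8 − 0.56·58.9024 = 147.8147; MC(Q_m) = 84.2 + 0.52·58.9024 = 114.8292.
Competitive Q* = 89.4444, so ΔQ = 30.542; wedge = 147.8147 − 114.8292 = 32.9855.
The triangle = ½ × 30.542 × 32.9855 = $503.72 thousand.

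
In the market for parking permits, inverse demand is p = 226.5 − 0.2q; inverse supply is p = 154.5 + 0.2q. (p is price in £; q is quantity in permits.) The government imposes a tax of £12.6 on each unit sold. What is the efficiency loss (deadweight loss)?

Competitive equilibrium: 226.5 − 0.2q = 154.5 + 0.2q → q* = 180, p* = 190.5.
With the tax, the buyer price exceeds the seller price by 12.6: (226.5 − 0.2q) − (154.5 + 0.2q) = 12.6 → q' = 148.5.
Δq = 180 − 148.5 = 31.5; the wedge equals the tax, 12.6.
Welfare loss = ½ × 31.5 × 12.6 = £198.45.

£198.45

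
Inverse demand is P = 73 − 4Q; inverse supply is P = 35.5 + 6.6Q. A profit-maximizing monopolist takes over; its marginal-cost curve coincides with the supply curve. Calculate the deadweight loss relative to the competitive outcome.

4.98

Competitive equilibrium: 73 − 4Q = 35.5 + 6.6Q → Q* = 3.5377, P* = 58.8491.
Marginal revenue: MR = 73 − 8Q. Set MR = MC: 73 − 8Q = 35.5 + 6.6Q → Q_m = 2.5685.
Price P_m = 73 − 4·2.5685 = 62.726; MC(Q_m) = 35.5 + 6.6·2.5685 = 52.4521.
Competitive Q* = 3.5377, so ΔQ = 0.9692; wedge = 62.726 − 52.4521 = 10.2739.
The triangle = ½ × 0.9692 × 10.2739 = 4.98.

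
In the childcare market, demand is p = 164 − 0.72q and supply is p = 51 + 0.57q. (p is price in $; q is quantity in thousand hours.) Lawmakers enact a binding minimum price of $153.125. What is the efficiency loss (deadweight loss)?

Competitive equilibrium: 164 − 0.72q = 51 + 0.57q → q* = 87.5969, p* = 100.9302.
At the floor p = 153.125, quantity demanded = (164 − 153.125)/0.72 = 15.1042.
Sellers' marginal cost at q' = 15.1042: 51 + 0.57·15.1042 = 59.6094.
Δq = 87.5969 − 15.1042 = 72.4927; wedge = 153.125 − 59.6094 = 93.5156.
The triangle = ½ × 72.4927 × 93.5156 = $3389.60 thousand.

$3389.60 thousand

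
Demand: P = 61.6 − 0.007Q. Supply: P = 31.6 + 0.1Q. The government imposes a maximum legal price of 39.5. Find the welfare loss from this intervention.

2169.50

Competitive equilibrium: 61.6 − 0.007Q = 31.6 + 0.1Q → Q* = 280.3738, P* = 59.6374.
At the ceiling P = 39.5, quantity supplied = (39.5 − 31.6)/0.1 = 79.
Willingness to pay at Q' = 79: 61.6 − 0.007·79 = 61.047.
ΔQ = 280.3738 − 79 = 201.3738; wedge = 61.047 − 39.5 = 21.547.
Deadweight loss = ½ × 201.3738 × 21.547 = 2169.50.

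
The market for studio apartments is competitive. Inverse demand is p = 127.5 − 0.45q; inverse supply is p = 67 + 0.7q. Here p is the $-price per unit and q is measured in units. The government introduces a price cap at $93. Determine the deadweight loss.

$137.54

Competitive equilibrium: 127.5 − 0.45q = 67 + 0.7q → q* = 52.6087, p* = 103.8261.
At the ceiling p = 93, quantity supplied = (93 − 67)/0.7 = 37.1429.
Willingness to pay at q' = 37.1429: 127.5 − 0.45·37.1429 = 110.7857.
Δq = 52.6087 − 37.1429 = 15.4658; wedge = 110.7857 − 93 = 17.7857.
Deadweight loss = ½ × 15.4658 × 17.7857 = $137.54.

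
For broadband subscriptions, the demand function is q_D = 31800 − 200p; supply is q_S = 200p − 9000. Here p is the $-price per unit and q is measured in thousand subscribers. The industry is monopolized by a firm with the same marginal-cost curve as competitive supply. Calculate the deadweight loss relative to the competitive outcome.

$72200 thousand

In inverse form: demand p = 159 − 0.005q, supply p = 45 + 0.005q.
Competitive equilibrium: 159 − 0.005q = 45 + 0.005q → q* = 11400, p* = 102.
Marginal revenue: MR = 159 − 0.01q. Set MR = MC: 159 − 0.01q = 45 + 0.005q → q_m = 7600.
Price p_m = 159 − 0.005·7600 = 121; MC(q_m) = 45 + 0.005·7600 = 83.
Competitive q* = 11400, so Δq = 3800; wedge = 121 − 83 = 38.
Deadweight loss = ½ × 3800 × 38 = $72200 thousand.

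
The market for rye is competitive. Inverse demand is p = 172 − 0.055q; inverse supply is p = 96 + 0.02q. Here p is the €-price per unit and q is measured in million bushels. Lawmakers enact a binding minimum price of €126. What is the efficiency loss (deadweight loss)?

€1174.44 million

Competitive equilibrium: 172 − 0.055q = 96 + 0.02q → q* = 1013.33333, p* = 116.26667.
At the floor p = 126, quantity demanded = (172 − 126)/0.055 = 836.36364.
Sellers' marginal cost at q' = 836.36364: 96 + 0.02·836.36364 = 112.72727.
Δq = 1013.33333 − 836.36364 = 176.96969; wedge = 126 − 112.72727 = 13.27273.
Deadweight loss = ½ × 176.96969 × 13.27273 = €1174.44 million.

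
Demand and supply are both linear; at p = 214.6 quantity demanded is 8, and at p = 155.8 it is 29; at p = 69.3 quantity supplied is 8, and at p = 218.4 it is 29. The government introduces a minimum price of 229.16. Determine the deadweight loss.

Demand slope = (155.8 − 214.6)/(29 − 8) = −2.8, so p = 237 − 2.8q.
Supply slope = (218.4 − 69.3)/(29 − 8) = 7.1, so p = 12.5 + 7.1q.
Competitive equilibrium: 237 − 2.8q = 12.5 + 7.1q → q* = 22.6768, p* = 173.5051.
At the floor p = 229.16, quantity demanded = (237 − 229.16)/2.8 = 2.8.
Sellers' marginal cost at q' = 2.8: 12.5 + 7.1·2.8 = 32.38.
Δq = 22.6768 − 2.8 = 19.8768; wedge = 229.16 − 32.38 = 196.78.
Welfare loss = ½ × 19.8768 × 196.78 = 1955.68.

1955.68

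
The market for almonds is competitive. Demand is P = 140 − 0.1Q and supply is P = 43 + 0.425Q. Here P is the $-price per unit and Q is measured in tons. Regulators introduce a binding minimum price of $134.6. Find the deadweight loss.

$4488.40

Competitive equilibrium: 140 − 0.1Q = 43 + 0.425Q → Q* = 184.7619, P* = 121.5238.
At the floor P = 134.6, quantity demanded = (140 − 134.6)/0.1 = 54.
Sellers' marginal cost at Q' = 54: 43 + 0.425·54 = 65.95.
ΔQ = 184.7619 − 54 = 130.7619; wedge = 134.6 − 65.95 = 68.65.
The triangle = ½ × 130.7619 × 68.65 = $4488.40.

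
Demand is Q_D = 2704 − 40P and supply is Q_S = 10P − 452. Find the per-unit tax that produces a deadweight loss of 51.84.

3.6

In inverse form: demand P = 67.6 − 0.025Q, supply P = 45.2 + 0.1Q.
Competitive equilibrium: 67.6 − 0.025Q = 45.2 + 0.1Q → Q* = 179.2, P* = 63.12.
A tax t gives ΔQ = t/0.125 and wedge t, so DWL = t²/0.25.
t²/0.25 = 51.84 → t² = 12.96 → t = 3.6.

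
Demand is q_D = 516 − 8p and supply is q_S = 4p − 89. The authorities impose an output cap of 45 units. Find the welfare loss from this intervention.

858.52

In inverse form: demand p = 64.5 − 0.125q, supply p = 22.25 + 0.25q.
Competitive equilibrium: 64.5 − 0.125q = 22.25 + 0.25q → q* = 112.6667, p* = 50.4167.
At q = 45: demand price = 64.5 − 0.125·45 = 58.875; supply price = 22.25 + 0.25·45 = 33.5.
Δq = 112.6667 − 45 = 67.6667; wedge = 58.875 − 33.5 = 25.375.
DWL = ½ × 67.6667 × 25.375 = 858.52.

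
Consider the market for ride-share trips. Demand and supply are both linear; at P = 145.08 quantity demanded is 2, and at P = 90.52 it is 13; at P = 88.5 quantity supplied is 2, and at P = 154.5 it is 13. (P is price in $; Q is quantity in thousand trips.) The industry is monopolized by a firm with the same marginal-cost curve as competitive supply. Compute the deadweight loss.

$27.29 thousand

Demand slope = (90.52 − 145.08)/(13 − 2) = −4.96, so P = 155 − 4.96Q.
Supply slope = (154.5 − 88.5)/(13 − 2) = 6, so P = 76.5 + 6Q.
Competitive equilibrium: 155 − 4.96Q = 76.5 + 6Q → Q* = 7.1624, P* = 119.4745.
Marginal revenue: MR = 155 − 9.92Q. Set MR = MC: 155 − 9.92Q = 76.5 + 6Q → Q_m = 4.9309.
Price P_m = 155 − 4.96·4.9309 = 130.5427; MC(Q_m) = 76.5 + 6·4.9309 = 106.0854.
Competitive Q* = 7.1624, so ΔQ = 2.2315; wedge = 130.5427 − 106.0854 = 24.4573.
Welfare loss = ½ × 2.2315 × 24.4573 = $27.29 thousand.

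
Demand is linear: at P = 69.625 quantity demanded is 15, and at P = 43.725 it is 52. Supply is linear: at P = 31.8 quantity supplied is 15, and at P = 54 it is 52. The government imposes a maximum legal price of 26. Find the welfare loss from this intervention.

Demand slope = (43.725 − 69.625)/(52 − 15) = −0.7, so P = 80.125 − 0.7Q.
Supply slope = (54 − 31.8)/(52 − 15) = 0.6, so P = 22.8 + 0.6Q.
Competitive equilibrium: 80.125 − 0.7Q = 22.8 + 0.6Q → Q* = 44.0962, P* = 49.2577.
At the ceiling P = 26, quantity supplied = (26 − 22.8)/0.6 = 5.3333.
Willingness to pay at Q' = 5.3333: 80.125 − 0.7·5.3333 = 76.3917.
ΔQ = 44.0962 − 5.3333 = 38.7629; wedge = 76.3917 − 26 = 50.3917.
The triangle = ½ × 38.7629 × 50.3917 = 976.66.

976.66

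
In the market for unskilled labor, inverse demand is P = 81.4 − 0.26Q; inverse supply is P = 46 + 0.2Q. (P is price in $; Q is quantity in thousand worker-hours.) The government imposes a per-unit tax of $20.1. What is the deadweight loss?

Competitive equilibrium: 81.4 − 0.26Q = 46 + 0.2Q → Q* = 76.9565, P* = 61.3913.
With the tax, the buyer price exceeds the seller price by 20.1: (81.4 − 0.26Q) − (46 + 0.2Q) = 20.1 → Q' = 33.2609.
ΔQ = 76.9565 − 33.2609 = 43.6956; the wedge equals the tax, 20.1.
The triangle = ½ × 43.6956 × 20.1 = $439.14 thousand.

$439.14 thousand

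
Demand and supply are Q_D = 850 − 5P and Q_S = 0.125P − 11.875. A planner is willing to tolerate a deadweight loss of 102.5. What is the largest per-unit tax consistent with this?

41

In inverse form: demand P = 170 − 0.2Q, supply P = 95 + 8Q.
Competitive equilibrium: 170 − 0.2Q = 95 + 8Q → Q* = 9.1463, P* = 168.1707.
A tax t gives ΔQ = t/8.2 and wedge t, so DWL = t²/16.4.
t²/16.4 = 102.5 → t² = 1681 → t = 41.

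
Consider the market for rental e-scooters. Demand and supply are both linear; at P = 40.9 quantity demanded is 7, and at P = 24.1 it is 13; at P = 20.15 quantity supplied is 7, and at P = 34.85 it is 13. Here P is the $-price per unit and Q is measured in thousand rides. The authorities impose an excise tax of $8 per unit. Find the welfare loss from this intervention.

Demand slope = (24.1 − 40.9)/(13 − 7) = −2.8, so P = 60.5 − 2.8Q.
Supply slope = (34.85 − 20.15)/(13 − 7) = 2.45, so P = 3 + 2.45Q.
Competitive equilibrium: 60.5 − 2.8Q = 3 + 2.45Q → Q* = 10.9524, P* = 29.8333.
With the tax, the buyer price exceeds the seller price by 8: (60.5 − 2.8Q) − (3 + 2.45Q) = 8 → Q' = 9.4286.
ΔQ = 10.9524 − 9.4286 = 1.5238; the wedge equals the tax, 8.
Deadweight loss = ½ × 1.5238 × 8 = $6.10 thousand.

$6.10 thousand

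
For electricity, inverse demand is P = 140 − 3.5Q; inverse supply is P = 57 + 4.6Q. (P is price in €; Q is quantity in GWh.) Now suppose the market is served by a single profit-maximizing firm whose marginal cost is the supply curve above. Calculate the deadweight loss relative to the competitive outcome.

Competitive equilibrium: 140 − 3.5Q = 57 + 4.6Q → Q* = 10.2469, P* = 104.1358.
Marginal revenue: MR = 140 − 7Q. Set MR = MC: 140 − 7Q = 57 + 4.6Q → Q_m = 7.1552.
Price P_m = 140 − 3.5·7.1552 = 114.9568; MC(Q_m) = 57 + 4.6·7.1552 = 89.9139.
Competitive Q* = 10.2469, so ΔQ = 3.0917; wedge = 114.9568 − 89.9139 = 25.0429.
DWL = ½ × 3.0917 × 25.0429 = €38.71.

€38.71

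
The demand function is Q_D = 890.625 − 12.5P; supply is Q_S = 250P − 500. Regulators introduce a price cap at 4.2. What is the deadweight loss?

In inverse form: demand P = 71.25 − 0.08Q, supply P = 2 + 0.004Q.
Competitive equilibrium: 71.25 − 0.08Q = 2 + 0.004Q → Q* = 824.40476, P* = 5.29762.
At the ceiling P = 4.2, quantity supplied = (4.2 − 2)/0.004 = 550.
Willingness to pay at Q' = 550: 71.25 − 0.08·550 = 27.25.
ΔQ = 824.40476 − 550 = 274.40476; wedge = 27.25 − 4.2 = 23.05.
Deadweight loss = ½ × 274.40476 × 23.05 = 3162.51.

3162.51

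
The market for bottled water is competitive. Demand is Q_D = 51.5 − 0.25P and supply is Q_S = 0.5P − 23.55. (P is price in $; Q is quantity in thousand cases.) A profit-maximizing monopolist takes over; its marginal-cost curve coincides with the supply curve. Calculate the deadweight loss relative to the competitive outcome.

$336.66 thousand

In inverse form: demand P = 206 − 4Q, supply P = 47.1 + 2Q.
Competitive equilibrium: 206 − 4Q = 47.1 + 2Q → Q* = 26.4833, P* = 100.0667.
Marginal revenue: MR = 206 − 8Q. Set MR = MC: 206 − 8Q = 47.1 + 2Q → Q_m = 15.89.
Price P_m = 206 − 4·15.89 = 142.44; MC(Q_m) = 47.1 + 2·15.89 = 78.88.
Competitive Q* = 26.4833, so ΔQ = 10.5933; wedge = 142.44 − 78.88 = 63.56.
The triangle = ½ × 10.5933 × 63.56 = $336.66 thousand.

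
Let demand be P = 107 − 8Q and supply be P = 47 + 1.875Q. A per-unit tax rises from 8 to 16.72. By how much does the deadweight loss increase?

Competitive equilibrium: 107 − 8Q = 47 + 1.875Q → Q* = 6.0759, P* = 58.3924.
For a per-unit tax t: ΔQ = t/9.875, so DWL = ½·t·(t/9.875) = t²/19.75.
At t = 8: DWL = 3.241. At t = 16.72: DWL = 14.155.
Increase = 14.155 − 3.241 = 10.91.

10.91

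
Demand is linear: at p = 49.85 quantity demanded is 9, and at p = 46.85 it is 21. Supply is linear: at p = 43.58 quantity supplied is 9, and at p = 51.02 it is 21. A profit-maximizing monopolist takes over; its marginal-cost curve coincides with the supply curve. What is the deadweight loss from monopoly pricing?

5.69

Demand slope = (46.85 − 49.85)/(21 − 9) = −0.25, so p = 52.1 − 0.25q.
Supply slope = (51.02 − 43.58)/(21 − 9) = 0.62, so p = 38 + 0.62q.
Competitive equilibrium: 52.1 − 0.25q = 38 + 0.62q → q* = 16.2069, p* = 48.0483.
Marginal revenue: MR = 52.1 − 0.5q. Set MR = MC: 52.1 − 0.5q = 38 + 0.62q → q_m = 12.5893.
Price p_m = 52.1 − 0.25·12.5893 = 48.9527; MC(q_m) = 38 + 0.62·12.5893 = 45.8054.
Competitive q* = 16.2069, so Δq = 3.6176; wedge = 48.9527 − 45.8054 = 3.1473.
Welfare loss = ½ × 3.6176 × 3.1473 = 5.69.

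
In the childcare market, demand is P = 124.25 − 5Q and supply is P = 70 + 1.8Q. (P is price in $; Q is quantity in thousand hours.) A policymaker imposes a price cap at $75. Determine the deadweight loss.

$91.94 thousand

Competitive equilibrium: 124.25 − 5Q = 70 + 1.8Q → Q* = 7.9779, P* = 84.3603.
At the ceiling P = 75, quantity supplied = (75 − 70)/1.8 = 2.7778.
Willingness to pay at Q' = 2.7778: 124.25 − 5·2.7778 = 110.361.
ΔQ = 7.9779 − 2.7778 = 5.2001; wedge = 110.361 − 75 = 35.361.
The triangle = ½ × 5.2001 × 35.361 = $91.94 thousand.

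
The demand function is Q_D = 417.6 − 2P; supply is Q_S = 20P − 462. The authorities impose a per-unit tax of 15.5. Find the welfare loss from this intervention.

218.41

In inverse form: demand P = 208.8 − 0.5Q, supply P = 23.1 + 0.05Q.
Competitive equilibrium: 208.8 − 0.5Q = 23.1 + 0.05Q → Q* = 337.6364, P* = 39.9818.
With the tax, the buyer price exceeds the seller price by 15.5: (208.8 − 0.5Q) − (23.1 + 0.05Q) = 15.5 → Q' = 309.4545.
ΔQ = 337.6364 − 309.4545 = 28.1819; the wedge equals the tax, 15.5.
Welfare loss = ½ × 28.1819 × 15.5 = 218.41.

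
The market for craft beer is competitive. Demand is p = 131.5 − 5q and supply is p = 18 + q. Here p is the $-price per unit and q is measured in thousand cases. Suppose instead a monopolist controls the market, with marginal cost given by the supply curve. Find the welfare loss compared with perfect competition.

$221.80 thousand

Competitive equilibrium: 131.5 − 5q = 18 + q → q* = 18.9167, p* = 36.9167.
Marginal revenue: MR = 131.5 − 10q. Set MR = MC: 131.5 − 10q = 18 + q → q_m = 10.3182.
Price p_m = 131.5 − 5·10.3182 = 79.909; MC(q_m) = 18 + 1·10.3182 = 28.3182.
Competitive q* = 18.9167, so Δq = 8.5985; wedge = 79.909 − 28.3182 = 51.5908.
The triangle = ½ × 8.5985 × 51.5908 = $221.80 thousand.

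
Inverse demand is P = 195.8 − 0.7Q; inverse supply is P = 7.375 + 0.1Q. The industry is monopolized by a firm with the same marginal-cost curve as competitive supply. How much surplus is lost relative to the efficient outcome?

Competitive equilibrium: 195.8 − 0.7Q = 7.375 + 0.1Q → Q* = 235.53125, P* = 30.92813.
Marginal revenue: MR = 195.8 − 1.4Q. Set MR = MC: 195.8 − 1.4Q = 7.375 + 0.1Q → Q_m = 125.61667.
Price P_m = 195.8 − 0.7·125.61667 = 107.86833; MC(Q_m) = 7.375 + 0.1·125.61667 = 19.93667.
Competitive Q* = 235.53125, so ΔQ = 109.91458; wedge = 107.86833 − 19.93667 = 87.93166.
Deadweight loss = ½ × 109.91458 × 87.93166 = 4832.49.

4832.49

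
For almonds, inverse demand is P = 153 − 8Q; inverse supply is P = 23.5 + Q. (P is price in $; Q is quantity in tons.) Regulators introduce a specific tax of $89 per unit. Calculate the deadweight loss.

Competitive equilibrium: 153 − 8Q = 23.5 + Q → Q* = 14.3889, P* = 37.8889.
With the tax, the buyer price exceeds the seller price by 89: (153 − 8Q) − (23.5 + Q) = 89 → Q' = 4.5.
ΔQ = 14.3889 − 4.5 = 9.8889; the wedge equals the tax, 89.
Deadweight loss = ½ × 9.8889 × 89 = $440.06.

$440.06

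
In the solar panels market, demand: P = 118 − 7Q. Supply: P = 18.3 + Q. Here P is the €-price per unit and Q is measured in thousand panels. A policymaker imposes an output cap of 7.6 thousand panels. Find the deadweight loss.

€94.58 thousand

Competitive equilibrium: 118 − 7Q = 18.3 + Q → Q* = 12.4625, P* = 30.7625.
At Q = 7.6: demand price = 118 − 7·7.6 = 64.8; supply price = 18.3 + 1·7.6 = 25.9.
ΔQ = 12.4625 − 7.6 = 4.8625; wedge = 64.8 − 25.9 = 38.9.
DWL = ½ × 4.8625 × 38.9 = €94.58 thousand.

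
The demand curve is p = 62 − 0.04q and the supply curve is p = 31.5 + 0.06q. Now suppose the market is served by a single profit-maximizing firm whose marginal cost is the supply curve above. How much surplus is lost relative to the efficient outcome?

Competitive equilibrium: 62 − 0.04q = 31.5 + 0.06q → q* = 305, p* = 49.8.
Marginal revenue: MR = 62 − 0.08q. Set MR = MC: 62 − 0.08q = 31.5 + 0.06q → q_m = 217.8571.
Price p_m = 62 − 0.04·217.8571 = 53.2857; MC(q_m) = 31.5 + 0.06·217.8571 = 44.5714.
Competitive q* = 305, so Δq = 87.1429; wedge = 53.2857 − 44.5714 = 8.7143.
Welfare loss = ½ × 87.1429 × 8.7143 = 379.69.

379.69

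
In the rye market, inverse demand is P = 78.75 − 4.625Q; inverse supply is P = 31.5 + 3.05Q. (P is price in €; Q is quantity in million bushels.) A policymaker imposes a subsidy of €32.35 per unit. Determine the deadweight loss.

Competitive equilibrium: 78.75 − 4.625Q = 31.5 + 3.05Q → Q* = 6.1564, P* = 50.2769.
The subsidy lowers effective supply by 32.35: P = 3.05Q − 0.85.
New quantity: 78.75 − 4.625Q = 3.05Q − 0.85 → Q' = 10.3713.
Overproduction ΔQ = 10.3713 − 6.1564 = 4.2149; wedge = subsidy = 32.35.
Welfare loss = ½ × 4.2149 × 32.35 = €68.18 million.

€68.18 million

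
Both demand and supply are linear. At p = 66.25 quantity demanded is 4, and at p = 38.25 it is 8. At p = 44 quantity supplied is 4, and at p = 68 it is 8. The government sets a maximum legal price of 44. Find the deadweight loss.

Demand slope = (38.25 − 66.25)/(8 − 4) = −7, so p = 94.25 − 7q.
Supply slope = (68 − 44)/(8 − 4) = 6, so p = 20 + 6q.
Competitive equilibrium: 94.25 − 7q = 20 + 6q → q* = 5.7115, p* = 54.2692.
At the ceiling p = 44, quantity supplied = (44 − 20)/6 = 4.
Willingness to pay at q' = 4: 94.25 − 7·4 = 66.25.
Δq = 5.7115 − 4 = 1.7115; wedge = 66.25 − 44 = 22.25.
Welfare loss = ½ × 1.7115 × 22.25 = 19.04.

19.04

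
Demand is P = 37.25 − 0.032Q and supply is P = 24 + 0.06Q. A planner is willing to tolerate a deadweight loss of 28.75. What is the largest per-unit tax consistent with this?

Competitive equilibrium: 37.25 − 0.032Q = 24 + 0.06Q → Q* = 144.0217, P* = 32.6413.
A tax t gives ΔQ = t/0.092 and wedge t, so DWL = t²/0.184.
t²/0.184 = 28.75 → t² = 5.29 → t = 2.3.

2.3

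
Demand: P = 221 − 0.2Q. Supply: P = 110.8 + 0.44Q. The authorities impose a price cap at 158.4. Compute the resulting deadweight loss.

Competitive equilibrium: 221 − 0.2Q = 110.8 + 0.44Q → Q* = 172.1875, P* = 186.5625.
At the ceiling P = 158.4, quantity supplied = (158.4 − 110.8)/0.44 = 108.1818.
Willingness to pay at Q' = 108.1818: 221 − 0.2·108.1818 = 199.3636.
ΔQ = 172.1875 − 108.1818 = 64.0057; wedge = 199.3636 − 158.4 = 40.9636.
Welfare loss = ½ × 64.0057 × 40.9636 = 1310.95.

1310.95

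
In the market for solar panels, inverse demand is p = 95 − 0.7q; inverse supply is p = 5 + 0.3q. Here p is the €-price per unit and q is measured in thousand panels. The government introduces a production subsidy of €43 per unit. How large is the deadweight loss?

€924.50 thousand

Competitive equilibrium: 95 − 0.7q = 5 + 0.3q → q* = 90, p* = 32.
The subsidy lowers effective supply by 43: p = 0.3q − 38.
New quantity: 95 − 0.7q = 0.3q − 38 → q' = 133.
Overproduction Δq = 133 − 90 = 43; wedge = subsidy = 43.
Welfare loss = ½ × 43 × 43 = €924.50 thousand.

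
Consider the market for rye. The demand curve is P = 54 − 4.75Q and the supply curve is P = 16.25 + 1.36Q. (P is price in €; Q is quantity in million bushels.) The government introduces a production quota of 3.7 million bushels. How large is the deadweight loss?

€18.77 million

Competitive equilibrium: 54 − 4.75Q = 16.25 + 1.36Q → Q* = 6.1784, P* = 24.6526.
At Q = 3.7: demand price = 54 − 4.75·3.7 = 36.425; supply price = 16.25 + 1.36·3.7 = 21.282.
ΔQ = 6.1784 − 3.7 = 2.4784; wedge = 36.425 − 21.282 = 15.143.
DWL = ½ × 2.4784 × 15.143 = €18.77 million.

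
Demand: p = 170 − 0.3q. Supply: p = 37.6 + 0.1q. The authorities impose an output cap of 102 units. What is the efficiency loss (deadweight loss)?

10488.20

Competitive equilibrium: 170 − 0.3q = 37.6 + 0.1q → q* = 331, p* = 70.7.
At q = 102: demand price = 170 − 0.3·102 = 139.4; supply price = 37.6 + 0.1·102 = 47.8.
Δq = 331 − 102 = 229; wedge = 139.4 − 47.8 = 91.6.
The triangle = ½ × 229 × 91.6 = 10488.20.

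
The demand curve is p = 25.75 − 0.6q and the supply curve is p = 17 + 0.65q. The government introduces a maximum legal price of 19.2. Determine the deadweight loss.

Competitive equilibrium: 25.75 − 0.6q = 17 + 0.65q → q* = 7, p* = 21.55.
At the ceiling p = 19.2, quantity supplied = (19.2 − 17)/0.65 = 3.3846.
Willingness to pay at q' = 3.3846: 25.75 − 0.6·3.3846 = 23.7192.
Δq = 7 − 3.3846 = 3.6154; wedge = 23.7192 − 19.2 = 4.5192.
Deadweight loss = ½ × 3.6154 × 4.5192 = 8.17.

8.17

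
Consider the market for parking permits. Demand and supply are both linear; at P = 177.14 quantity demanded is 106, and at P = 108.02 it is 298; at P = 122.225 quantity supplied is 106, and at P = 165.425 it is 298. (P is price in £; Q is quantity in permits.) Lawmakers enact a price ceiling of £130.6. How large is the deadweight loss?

Demand slope = (108.02 − 177.14)/(298 − 106) = −0.36, so P = 215.3 − 0.36Q.
Supply slope = (165.425 − 122.225)/(298 − 106) = 0.225, so P = 98.375 + 0.225Q.
Competitive equilibrium: 215.3 − 0.36Q = 98.375 + 0.225Q → Q* = 199.8718, P* = 143.3462.
At the ceiling P = 130.6, quantity supplied = (130.6 − 98.375)/0.225 = 143.2222.
Willingness to pay at Q' = 143.2222: 215.3 − 0.36·143.2222 = 163.74.
ΔQ = 199.8718 − 143.2222 = 56.6496; wedge = 163.74 − 130.6 = 33.14.
DWL = ½ × 56.6496 × 33.14 = £938.68.

£938.68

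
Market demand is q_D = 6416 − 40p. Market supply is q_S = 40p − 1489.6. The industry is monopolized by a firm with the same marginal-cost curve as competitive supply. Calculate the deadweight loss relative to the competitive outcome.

In inverse form: demand p = 160.4 − 0.025q, supply p = 37.24 + 0.025q.
Competitive equilibrium: 160.4 − 0.025q = 37.24 + 0.025q → q* = 2463.2, p* = 98.82.
Marginal revenue: MR = 160.4 − 0.05q. Set MR = MC: 160.4 − 0.05q = 37.24 + 0.025q → q_m = 1642.13333.
Price p_m = 160.4 − 0.025·1642.13333 = 119.34667; MC(q_m) = 37.24 + 0.025·1642.13333 = 78.29333.
Competitive q* = 2463.2, so Δq = 821.06667; wedge = 119.34667 − 78.29333 = 41.05334.
The triangle = ½ × 821.06667 × 41.05334 = 16853.76.

16853.76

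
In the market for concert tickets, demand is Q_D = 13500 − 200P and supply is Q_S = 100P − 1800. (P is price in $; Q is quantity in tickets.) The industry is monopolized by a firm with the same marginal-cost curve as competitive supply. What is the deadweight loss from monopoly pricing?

In inverse form: demand P = 67.5 − 0.005Q, supply P = 18 + 0.01Q.
Competitive equilibrium: 67.5 − 0.005Q = 18 + 0.01Q → Q* = 3300, P* = 51.
Marginal revenue: MR = 67.5 − 0.01Q. Set MR = MC: 67.5 − 0.01Q = 18 + 0.01Q → Q_m = 2475.
Price P_m = 67.5 − 0.005·2475 = 55.125; MC(Q_m) = 18 + 0.01·2475 = 42.75.
Competitive Q* = 3300, so ΔQ = 825; wedge = 55.125 − 42.75 = 12.375.
DWL = ½ × 825 × 12.375 = $5104.69.

$5104.69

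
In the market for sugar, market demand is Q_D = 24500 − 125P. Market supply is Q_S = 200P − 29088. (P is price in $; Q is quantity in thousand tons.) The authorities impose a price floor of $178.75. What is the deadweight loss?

In inverse form: demand P = 196 − 0.008Q, supply P = 145.44 + 0.005Q.
Competitive equilibrium: 196 − 0.008Q = 145.44 + 0.005Q → Q* = 3889.23077, P* = 164.88615.
At the floor P = 178.75, quantity demanded = (196 − 178.75)/0.008 = 2156.25.
Sellers' marginal cost at Q' = 2156.25: 145.44 + 0.005·2156.25 = 156.22125.
ΔQ = 3889.23077 − 2156.25 = 1732.98077; wedge = 178.75 − 156.22125 = 22.52875.
The triangle = ½ × 1732.98077 × 22.52875 = $19520.95 thousand.

$19520.95 thousand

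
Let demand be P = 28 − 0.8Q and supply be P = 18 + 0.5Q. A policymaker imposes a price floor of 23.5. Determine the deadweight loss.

Competitive equilibrium: 28 − 0.8Q = 18 + 0.5Q → Q* = 7.6923, P* = 21.8462.
At the floor P = 23.5, quantity demanded = (28 − 23.5)/0.8 = 5.625.
Sellers' marginal cost at Q' = 5.625: 18 + 0.5·5.625 = 20.8125.
ΔQ = 7.6923 − 5.625 = 2.0673; wedge = 23.5 − 20.8125 = 2.6875.
DWL = ½ × 2.0673 × 2.6875 = 2.78.

2.78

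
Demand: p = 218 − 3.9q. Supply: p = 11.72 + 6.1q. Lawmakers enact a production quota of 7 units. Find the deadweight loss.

928.61

Competitive equilibrium: 218 − 3.9q = 11.72 + 6.1q → q* = 20.628, p* = 137.5508.
At q = 7: demand price = 218 − 3.9·7 = 190.7; supply price = 11.72 + 6.1·7 = 54.42.
Δq = 20.628 − 7 = 13.628; wedge = 190.7 − 54.42 = 136.28.
Welfare loss = ½ × 13.628 × 136.28 = 928.61.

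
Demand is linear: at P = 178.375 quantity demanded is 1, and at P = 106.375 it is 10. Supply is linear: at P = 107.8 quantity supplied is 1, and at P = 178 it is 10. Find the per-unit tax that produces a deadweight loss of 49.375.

39.5

Demand slope = (106.375 − 178.375)/(10 − 1) = −8, so P = 186.375 − 8Q.
Supply slope = (178 − 107.8)/(10 − 1) = 7.8, so P = 100 + 7.8Q.
Competitive equilibrium: 186.375 − 8Q = 100 + 7.8Q → Q* = 5.4668, P* = 142.6408.
A tax t gives ΔQ = t/15.8 and wedge t, so DWL = t²/31.6.
t²/31.6 = 49.375 → t² = 1560.25 → t = 39.5.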